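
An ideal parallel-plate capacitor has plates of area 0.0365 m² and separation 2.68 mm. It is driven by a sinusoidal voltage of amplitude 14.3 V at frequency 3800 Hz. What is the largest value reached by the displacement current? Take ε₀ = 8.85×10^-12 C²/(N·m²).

(dE/dt)_max = V₀ω/d = 1.274×10^8 V/(m·s); ω = 2πf = 2.388×10^4 rad/s.
I_d,max = ε₀ A (dE/dt)_max = (8.85×10^-12)(0.0365)(1.274×10^8) = 4.12×10^-5 A.

4.12×10^-5 A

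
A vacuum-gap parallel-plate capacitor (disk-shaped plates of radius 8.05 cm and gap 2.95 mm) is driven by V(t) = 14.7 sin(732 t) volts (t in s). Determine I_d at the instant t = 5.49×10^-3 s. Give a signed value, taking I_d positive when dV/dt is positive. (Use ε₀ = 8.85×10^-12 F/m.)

C = ε₀A/d = (8.85×10^-12)(0.02036)/(2.95×10^-3) = 6.108×10^-11 F. dV/dt = V₀ω·cos(ωt); at ωt = 4.01868 rad this factor is -0.6394.
I_d = C dV/dt = (6.108×10^-11)(14.7)(732)(-0.6394) = -4.20×10^-7 A.

-4.20×10^-7 A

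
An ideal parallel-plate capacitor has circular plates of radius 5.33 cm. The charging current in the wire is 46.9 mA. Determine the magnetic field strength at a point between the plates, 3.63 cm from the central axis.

1.20×10^-7 T

By continuity the displacement current in the gap matches the conduction current: I_d = 0.0469 A.
∮B·dl = μ₀ I_d,enc with I_d,enc = I_d r²/R² = 0.02175 A; so B = μ₀ I_d,enc/(2πr) = 1.20×10^-7 T.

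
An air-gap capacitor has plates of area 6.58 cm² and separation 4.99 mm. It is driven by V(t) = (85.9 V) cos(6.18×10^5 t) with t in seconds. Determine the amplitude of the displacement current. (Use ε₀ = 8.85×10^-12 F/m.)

(dE/dt)_max = V₀ω/d = 1.064×10^10 V/(m·s); ω = 6.18×10^5 rad/s.
I_d,max = ε₀ A (dE/dt)_max = (8.85×10^-12)(6.58×10^-4)(1.064×10^10) = 6.20×10^-5 A.

6.20×10^-5 A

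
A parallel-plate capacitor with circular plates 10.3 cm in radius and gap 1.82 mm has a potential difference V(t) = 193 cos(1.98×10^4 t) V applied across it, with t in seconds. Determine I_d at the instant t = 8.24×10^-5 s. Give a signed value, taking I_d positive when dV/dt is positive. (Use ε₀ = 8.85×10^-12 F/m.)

C = ε₀A/d = (8.85×10^-12)(0.03333)/(1.82×10^-3) = 1.621×10^-10 F. dV/dt = V₀ω·−sin(ωt); at ωt = 1.63152 rad this factor is -0.9982.
I_d = C dV/dt = (1.621×10^-10)(193)(1.98×10^4)(-0.9982) = -6.18×10^-4 A.

-6.18×10^-4 A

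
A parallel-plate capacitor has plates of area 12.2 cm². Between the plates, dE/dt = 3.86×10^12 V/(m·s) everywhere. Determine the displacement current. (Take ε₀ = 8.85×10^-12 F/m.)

The displacement current is ε₀ times dΦ_E/dt = ε₀ A dE/dt = (8.85×10^-12)(1.22×10^-3)(3.86×10^12) = 0.0417 A.

0.0417 A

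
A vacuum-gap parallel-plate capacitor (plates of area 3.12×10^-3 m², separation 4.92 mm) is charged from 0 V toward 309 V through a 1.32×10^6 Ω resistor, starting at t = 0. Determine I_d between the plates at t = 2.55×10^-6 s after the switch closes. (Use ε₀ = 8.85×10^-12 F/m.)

C = ε₀A/d = (8.85×10^-12)(3.12×10^-3)/(4.92×10^-3) = 5.612×10^-12 F, so τ = RC = 7.408×10^-6 s.
The conduction current is I(t) = (V₀/R) e^(−t/τ), and the displacement current between the plates equals it.
t/τ = 0.3442; I_d = (309/1.32×10^6) · e^(−0.3442) = (2.341×10^-4)(0.7088) = 1.66×10^-4 A.

1.66×10^-4 A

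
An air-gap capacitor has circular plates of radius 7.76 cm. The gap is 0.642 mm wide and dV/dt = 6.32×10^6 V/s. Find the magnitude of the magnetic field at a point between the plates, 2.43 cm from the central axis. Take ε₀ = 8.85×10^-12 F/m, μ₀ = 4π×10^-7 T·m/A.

1.33×10^-9 T

dE/dt = (dV/dt)/d = 9.844×10^9 V/(m·s); I_d = ε₀(πR²)(dE/dt) = (8.85×10^-12)(0.01892)(9.844×10^9) = 1.648×10^-3 A.
An Ampèrian loop of radius r encloses a fraction (r/R)² of I_d. Then B·2πr = μ₀ I_d (r/R)², giving B = μ₀ I_d r/(2πR²) = 1.33×10^-9 T.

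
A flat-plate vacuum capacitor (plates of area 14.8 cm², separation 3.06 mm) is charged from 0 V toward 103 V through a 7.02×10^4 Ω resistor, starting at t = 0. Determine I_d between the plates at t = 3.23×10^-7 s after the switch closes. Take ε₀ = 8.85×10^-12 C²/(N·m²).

5.01×10^-4 A

C = ε₀A/d = (8.85×10^-12)(1.48×10^-3)/(3.06×10^-3) = 4.280×10^-12 F, so τ = RC = 3.005×10^-7 s.
The conduction current is I(t) = (V₀/R) e^(−t/τ), and the displacement current between the plates equals it.
t/τ = 1.075; I_d = (103/7.02×10^4) · e^(−1.075) = (1.467×10^-3)(0.3413) = 5.01×10^-4 A.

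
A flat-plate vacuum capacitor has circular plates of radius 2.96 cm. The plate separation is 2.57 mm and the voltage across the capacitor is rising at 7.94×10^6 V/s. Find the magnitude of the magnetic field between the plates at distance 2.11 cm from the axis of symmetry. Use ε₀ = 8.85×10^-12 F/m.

3.62×10^-10 T

With E = V/d, dE/dt = 3.089×10^9 V/(m·s) and πR² = 2.753×10^-3 m², giving I_d = ε₀ πR² dE/dt = 7.526×10^-5 A.
An Ampèrian loop of radius r encloses a fraction (r/R)² of I_d. Then B·2πr = μ₀ I_d (r/R)², giving B = μ₀ I_d r/(2πR²) = 3.62×10^-10 T.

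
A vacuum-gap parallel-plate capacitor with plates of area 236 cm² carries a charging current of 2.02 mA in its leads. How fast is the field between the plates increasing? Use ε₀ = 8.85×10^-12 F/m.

Charge continuity gives I_d = I = 2.02×10^-3 A between the plates.
Then dE/dt = I_d/(ε₀A) = 9.67×10^9 V/(m·s).

9.67×10^9 V/(m·s)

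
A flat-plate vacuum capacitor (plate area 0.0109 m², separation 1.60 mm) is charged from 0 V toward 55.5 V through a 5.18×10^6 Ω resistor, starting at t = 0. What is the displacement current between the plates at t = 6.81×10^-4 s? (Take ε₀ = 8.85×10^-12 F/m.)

1.21×10^-6 A

C = ε₀A/d = (8.85×10^-12)(0.0109)/(1.60×10^-3) = 6.029×10^-11 F, so τ = RC = 3.123×10^-4 s.
The conduction current is I(t) = (V₀/R) e^(−t/τ), and the displacement current between the plates equals it.
t/τ = 2.181; I_d = (55.5/5.18×10^6) · e^(−2.181) = (1.071×10^-5)(0.1129) = 1.21×10^-6 A.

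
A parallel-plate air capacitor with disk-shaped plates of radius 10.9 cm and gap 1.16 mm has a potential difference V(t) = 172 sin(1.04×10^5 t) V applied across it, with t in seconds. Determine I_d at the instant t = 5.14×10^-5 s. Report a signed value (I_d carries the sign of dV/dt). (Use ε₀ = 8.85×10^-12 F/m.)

3.01×10^-3 A

dV/dt = (172)(1.04×10^5)·cos(5.3456) = 1.058×10^7 V/s.
I_d = C dV/dt with C = ε₀A/d = (8.85×10^-12)(0.03733)/(1.16×10^-3) = 2.848×10^-10 F, so I_d = (2.848×10^-10)(1.058×10^7) = 3.01×10^-3 A.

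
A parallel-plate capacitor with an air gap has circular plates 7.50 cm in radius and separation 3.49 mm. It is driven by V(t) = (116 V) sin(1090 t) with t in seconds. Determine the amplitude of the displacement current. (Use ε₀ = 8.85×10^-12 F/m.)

5.67×10^-6 A

C = ε₀A/d = (8.85×10^-12)(0.01767)/(3.49×10^-3) = 4.481×10^-11 F; ω = 1090 rad/s.
I_d = C dV/dt, so |I_d|_max = C V₀ ω = (4.481×10^-11)(116)(1090) = 5.67×10^-6 A.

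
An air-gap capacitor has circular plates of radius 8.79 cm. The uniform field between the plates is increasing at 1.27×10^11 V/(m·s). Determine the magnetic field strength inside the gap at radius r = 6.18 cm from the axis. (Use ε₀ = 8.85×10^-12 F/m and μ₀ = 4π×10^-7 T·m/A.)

I_d = ε₀ dΦ_E/dt = ε₀ πR² (dE/dt) = (8.85×10^-12)(0.02427)(1.27×10^11) = 0.02728 A through the full plate area.
For r < R the Ampère–Maxwell law gives B(2πr) = μ₀ I_d (r²/R²), so B = μ₀ I_d r/(2πR²) = (4π×10^-7)(0.02728)(0.0618)/(2π·0.0879²) = 4.36×10^-8 T.

4.36×10^-8 T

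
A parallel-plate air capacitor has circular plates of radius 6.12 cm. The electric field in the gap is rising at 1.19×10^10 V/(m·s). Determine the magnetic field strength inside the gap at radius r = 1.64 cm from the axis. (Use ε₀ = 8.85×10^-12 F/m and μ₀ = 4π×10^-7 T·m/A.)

Total displacement current: I_d = ε₀(πR²)(dE/dt) = (8.85×10^-12)(0.01177)(1.19×10^10) = 1.240×10^-3 A.
An Ampèrian loop of radius r encloses a fraction (r/R)² of I_d. Then B·2πr = μ₀ I_d (r/R)², giving B = μ₀ I_d r/(2πR²) = 1.09×10^-9 T.

1.09×10^-9 T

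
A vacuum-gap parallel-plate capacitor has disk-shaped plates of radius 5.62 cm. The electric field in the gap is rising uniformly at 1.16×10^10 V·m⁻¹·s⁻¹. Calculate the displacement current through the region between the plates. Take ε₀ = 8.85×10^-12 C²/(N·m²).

I_d = ε₀ A (dE/dt) = (8.85×10^-12)(9.923×10^-3 m²)(1.16×10^10) = 1.02×10^-3 A.

1.02×10^-3 A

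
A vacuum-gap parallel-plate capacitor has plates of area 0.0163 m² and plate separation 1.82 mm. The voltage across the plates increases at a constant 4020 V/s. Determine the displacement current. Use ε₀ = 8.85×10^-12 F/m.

The displacement current equals the charging current C dV/dt. With C = ε₀A/d = (8.85×10^-12)(0.0163)/(1.82×10^-3) = 7.926×10^-11 F, I_d = (7.926×10^-11)(4020) = 3.19×10^-7 A.

3.19×10^-7 A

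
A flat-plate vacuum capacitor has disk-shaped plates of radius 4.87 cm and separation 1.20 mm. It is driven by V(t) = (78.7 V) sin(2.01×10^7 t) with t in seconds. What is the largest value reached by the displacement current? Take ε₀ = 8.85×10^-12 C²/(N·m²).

0.0869 A

C = ε₀A/d = (8.85×10^-12)(7.451×10^-3)/(1.20×10^-3) = 5.495×10^-11 F; ω = 2.01×10^7 rad/s.
I_d = C dV/dt, so |I_d|_max = C V₀ ω = (5.495×10^-11)(78.7)(2.01×10^7) = 0.0869 A.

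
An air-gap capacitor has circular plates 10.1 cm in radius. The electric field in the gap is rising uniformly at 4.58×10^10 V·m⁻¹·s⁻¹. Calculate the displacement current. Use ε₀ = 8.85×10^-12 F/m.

0.0130 A

I_d = ε₀ A (dE/dt) = (8.85×10^-12)(0.03205 m²)(4.58×10^10) = 0.0130 A.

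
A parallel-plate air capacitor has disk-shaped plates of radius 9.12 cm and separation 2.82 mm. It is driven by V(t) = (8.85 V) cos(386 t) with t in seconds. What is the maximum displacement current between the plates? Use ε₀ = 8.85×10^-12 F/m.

2.80×10^-7 A

C = ε₀A/d = (8.85×10^-12)(0.02613)/(2.82×10^-3) = 8.200×10^-11 F; ω = 386 rad/s.
I_d = C dV/dt, so |I_d|_max = C V₀ ω = (8.200×10^-11)(8.85)(386) = 2.80×10^-7 A.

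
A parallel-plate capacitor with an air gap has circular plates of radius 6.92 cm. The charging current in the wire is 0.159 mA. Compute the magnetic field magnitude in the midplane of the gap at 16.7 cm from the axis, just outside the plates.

1.90×10^-10 T

By continuity the displacement current in the gap matches the conduction current: I_d = 1.59×10^-4 A.
Outside the plates the loop encloses all of I_d, so B·2πr = μ₀ I_d and B = 1.90×10^-10 T.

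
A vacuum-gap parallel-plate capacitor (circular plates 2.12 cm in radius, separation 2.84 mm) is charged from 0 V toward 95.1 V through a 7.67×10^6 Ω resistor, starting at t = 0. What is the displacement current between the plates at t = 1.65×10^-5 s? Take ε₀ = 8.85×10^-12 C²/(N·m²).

7.60×10^-6 A

C = ε₀A/d = (8.85×10^-12)(1.412×10^-3)/(2.84×10^-3) = 4.400×10^-12 F, so τ = RC = 3.375×10^-5 s.
The conduction current is I(t) = (V₀/R) e^(−t/τ), and the displacement current between the plates equals it.
t/τ = 0.4889; I_d = (95.1/7.67×10^6) · e^(−0.4889) = (1.240×10^-5)(0.6133) = 7.60×10^-6 A.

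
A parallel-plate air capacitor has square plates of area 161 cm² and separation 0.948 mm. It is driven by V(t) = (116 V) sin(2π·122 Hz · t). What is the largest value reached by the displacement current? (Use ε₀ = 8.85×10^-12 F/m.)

1.34×10^-5 A

C = ε₀A/d = (8.85×10^-12)(0.0161)/(9.48×10^-4) = 1.503×10^-10 F; ω = 2πf = 766.5 rad/s.
I_d = C dV/dt, so |I_d|_max = C V₀ ω = (1.503×10^-10)(116)(766.5) = 1.34×10^-5 A.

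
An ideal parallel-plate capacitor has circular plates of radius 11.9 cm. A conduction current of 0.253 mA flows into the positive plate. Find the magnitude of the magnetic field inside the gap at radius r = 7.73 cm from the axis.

2.76×10^-10 T

By continuity the displacement current in the gap matches the conduction current: I_d = 2.53×10^-4 A.
For r < R the Ampère–Maxwell law gives B(2πr) = μ₀ I_d (r²/R²), so B = μ₀ I_d r/(2πR²) = (4π×10^-7)(2.53×10^-4)(0.0773)/(2π·0.119²) = 2.76×10^-10 T.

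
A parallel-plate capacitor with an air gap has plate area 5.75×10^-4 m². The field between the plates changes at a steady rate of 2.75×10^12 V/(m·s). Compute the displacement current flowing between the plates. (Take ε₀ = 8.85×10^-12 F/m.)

0.0140 A

I_d = ε₀ A (dE/dt) = (8.85×10^-12)(5.75×10^-4 m²)(2.75×10^12) = 0.0140 A.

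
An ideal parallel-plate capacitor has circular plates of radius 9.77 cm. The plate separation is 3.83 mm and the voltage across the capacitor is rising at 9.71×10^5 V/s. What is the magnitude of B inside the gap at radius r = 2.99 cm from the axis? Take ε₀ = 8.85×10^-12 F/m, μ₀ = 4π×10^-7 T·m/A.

With E = V/d, dE/dt = 2.535×10^8 V/(m·s) and πR² = 0.02999 m², giving I_d = ε₀ πR² dE/dt = 6.728×10^-5 A.
An Ampèrian loop of radius r encloses a fraction (r/R)² of I_d. Then B·2πr = μ₀ I_d (r/R)², giving B = μ₀ I_d r/(2πR²) = 4.22×10^-11 T.

4.22×10^-11 T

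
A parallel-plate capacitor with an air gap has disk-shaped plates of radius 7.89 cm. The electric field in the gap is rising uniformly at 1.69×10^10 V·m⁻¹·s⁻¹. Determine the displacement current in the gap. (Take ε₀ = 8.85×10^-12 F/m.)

2.93×10^-3 A

The displacement current is ε₀ times dΦ_E/dt = ε₀ A dE/dt = (8.85×10^-12)(0.01956)(1.69×10^10) = 2.93×10^-3 A.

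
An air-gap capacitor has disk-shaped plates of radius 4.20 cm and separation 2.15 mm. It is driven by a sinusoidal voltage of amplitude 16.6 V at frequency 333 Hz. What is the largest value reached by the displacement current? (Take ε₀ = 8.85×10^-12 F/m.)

C = ε₀A/d = (8.85×10^-12)(5.542×10^-3)/(2.15×10^-3) = 2.281×10^-11 F; ω = 2πf = 2092 rad/s.
I_d = C dV/dt, so |I_d|_max = C V₀ ω = (2.281×10^-11)(16.6)(2092) = 7.92×10^-7 A.

7.92×10^-7 A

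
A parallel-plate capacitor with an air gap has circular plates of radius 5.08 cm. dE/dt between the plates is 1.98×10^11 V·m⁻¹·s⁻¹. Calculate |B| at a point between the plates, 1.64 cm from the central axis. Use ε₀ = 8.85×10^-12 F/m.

1.81×10^-8 T

I_d = ε₀ dΦ_E/dt = ε₀ πR² (dE/dt) = (8.85×10^-12)(8.107×10^-3)(1.98×10^11) = 0.01421 A through the full plate area.
∮B·dl = μ₀ I_d,enc with I_d,enc = I_d r²/R² = 1.481×10^-3 A; so B = μ₀ I_d,enc/(2πr) = 1.81×10^-8 T.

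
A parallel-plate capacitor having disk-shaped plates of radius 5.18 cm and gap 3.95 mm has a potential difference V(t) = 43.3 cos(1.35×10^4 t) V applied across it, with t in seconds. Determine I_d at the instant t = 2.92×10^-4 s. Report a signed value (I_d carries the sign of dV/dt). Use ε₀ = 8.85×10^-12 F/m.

C = ε₀A/d = (8.85×10^-12)(8.430×10^-3)/(3.95×10^-3) = 1.889×10^-11 F. dV/dt = V₀ω·−sin(ωt); at ωt = 3.942 rad this factor is 0.7176.
I_d = C dV/dt = (1.889×10^-11)(43.3)(1.35×10^4)(0.7176) = 7.92×10^-6 A.

7.92×10^-6 A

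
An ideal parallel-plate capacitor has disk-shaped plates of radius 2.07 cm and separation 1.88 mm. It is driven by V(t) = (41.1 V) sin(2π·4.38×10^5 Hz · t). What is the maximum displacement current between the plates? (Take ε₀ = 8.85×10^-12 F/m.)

C = ε₀A/d = (8.85×10^-12)(1.346×10^-3)/(1.88×10^-3) = 6.336×10^-12 F; ω = 2πf = 2.752×10^6 rad/s.
I_d = C dV/dt, so |I_d|_max = C V₀ ω = (6.336×10^-12)(41.1)(2.752×10^6) = 7.17×10^-4 A.

7.17×10^-4 A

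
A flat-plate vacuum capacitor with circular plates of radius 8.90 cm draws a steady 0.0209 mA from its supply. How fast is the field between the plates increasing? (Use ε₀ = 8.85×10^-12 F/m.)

The displacement current between the plates equals the conduction current, I_d = 0.0209 mA.
Then dE/dt = I_d/(ε₀A) = 9.49×10^7 V/(m·s).

9.49×10^7 V/(m·s)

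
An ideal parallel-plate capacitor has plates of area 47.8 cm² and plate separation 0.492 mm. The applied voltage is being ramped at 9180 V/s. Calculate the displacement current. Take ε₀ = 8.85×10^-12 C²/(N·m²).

7.89×10^-7 A

The displacement current equals the charging current C dV/dt. With C = ε₀A/d = (8.85×10^-12)(4.78×10^-3)/(4.92×10^-4) = 8.598×10^-11 F, I_d = (8.598×10^-11)(9180) = 7.89×10^-7 A.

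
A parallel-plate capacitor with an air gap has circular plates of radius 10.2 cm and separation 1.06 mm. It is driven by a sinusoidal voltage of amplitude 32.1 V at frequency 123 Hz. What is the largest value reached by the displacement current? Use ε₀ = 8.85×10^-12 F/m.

6.77×10^-6 A

C = ε₀A/d = (8.85×10^-12)(0.03269)/(1.06×10^-3) = 2.729×10^-10 F; ω = 2πf = 772.8 rad/s.
I_d = C dV/dt, so |I_d|_max = C V₀ ω = (2.729×10^-10)(32.1)(772.8) = 6.77×10^-6 A.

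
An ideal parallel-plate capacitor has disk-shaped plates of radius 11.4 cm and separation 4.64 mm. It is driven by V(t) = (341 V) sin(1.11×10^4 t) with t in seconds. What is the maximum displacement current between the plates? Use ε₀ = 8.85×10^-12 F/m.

2.95×10^-4 A

(dE/dt)_max = V₀ω/d = 8.158×10^8 V/(m·s); ω = 1.11×10^4 rad/s.
I_d,max = ε₀ A (dE/dt)_max = (8.85×10^-12)(0.04083)(8.158×10^8) = 2.95×10^-4 A.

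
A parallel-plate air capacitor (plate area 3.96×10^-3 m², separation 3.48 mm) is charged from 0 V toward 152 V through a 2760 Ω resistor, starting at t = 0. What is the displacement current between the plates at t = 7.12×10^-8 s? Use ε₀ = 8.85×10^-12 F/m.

C = ε₀A/d = (8.85×10^-12)(3.96×10^-3)/(3.48×10^-3) = 1.007×10^-11 F, so τ = RC = 2.779×10^-8 s.
The conduction current is I(t) = (V₀/R) e^(−t/τ), and the displacement current between the plates equals it.
t/τ = 2.562; I_d = (152/2760) · e^(−2.562) = (0.05507)(0.07715) = 4.25×10^-3 A.

4.25×10^-3 A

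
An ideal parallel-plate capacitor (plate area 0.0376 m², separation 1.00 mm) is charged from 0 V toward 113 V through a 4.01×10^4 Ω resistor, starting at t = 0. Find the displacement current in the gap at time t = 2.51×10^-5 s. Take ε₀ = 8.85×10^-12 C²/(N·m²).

C = ε₀A/d = (8.85×10^-12)(0.0376)/(1.00×10^-3) = 3.328×10^-10 F, so τ = RC = 1.335×10^-5 s.
The conduction current is I(t) = (V₀/R) e^(−t/τ), and the displacement current between the plates equals it.
t/τ = 1.880; I_d = (113/4.01×10^4) · e^(−1.880) = (2.818×10^-3)(0.1526) = 4.30×10^-4 A.

4.30×10^-4 A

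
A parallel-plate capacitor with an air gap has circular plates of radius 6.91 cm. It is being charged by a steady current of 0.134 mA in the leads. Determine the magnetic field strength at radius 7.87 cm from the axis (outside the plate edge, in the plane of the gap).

3.41×10^-10 T

By continuity the displacement current in the gap matches the conduction current: I_d = 1.34×10^-4 A.
For r ≥ R the full I_d is enclosed: B = μ₀ I_d/(2πr) = (4π×10^-7)(1.34×10^-4)/(2π·0.0787) = 3.41×10^-10 T.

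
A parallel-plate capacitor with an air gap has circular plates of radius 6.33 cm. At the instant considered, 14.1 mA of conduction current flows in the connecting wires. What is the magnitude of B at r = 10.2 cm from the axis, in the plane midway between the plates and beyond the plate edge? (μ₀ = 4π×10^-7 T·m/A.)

2.76×10^-8 T

Between the plates the displacement current equals the wire current: I_d = 14.1 mA = 0.0141 A.
Outside the plates the loop encloses all of I_d, so B·2πr = μ₀ I_d and B = 2.76×10^-8 T.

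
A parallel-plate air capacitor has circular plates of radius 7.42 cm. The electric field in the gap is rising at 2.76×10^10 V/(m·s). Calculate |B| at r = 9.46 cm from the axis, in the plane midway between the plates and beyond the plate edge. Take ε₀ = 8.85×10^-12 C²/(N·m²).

Through the whole plate area (πR² = 0.01730 m²), I_d = ε₀ πR² dE/dt = 4.226×10^-3 A.
For r ≥ R the full I_d is enclosed: B = μ₀ I_d/(2πr) = (4π×10^-7)(4.226×10^-3)/(2π·0.0946) = 8.93×10^-9 T.

8.93×10^-9 T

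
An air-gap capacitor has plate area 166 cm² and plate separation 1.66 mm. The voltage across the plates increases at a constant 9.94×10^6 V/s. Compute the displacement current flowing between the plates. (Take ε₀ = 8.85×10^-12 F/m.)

8.80×10^-4 A

C = ε₀A/d = (8.85×10^-12)(0.0166)/(1.66×10^-3) = 8.850×10^-11 F.
I_d = C dV/dt = (8.850×10^-11)(9.94×10^6) = 8.80×10^-4 A.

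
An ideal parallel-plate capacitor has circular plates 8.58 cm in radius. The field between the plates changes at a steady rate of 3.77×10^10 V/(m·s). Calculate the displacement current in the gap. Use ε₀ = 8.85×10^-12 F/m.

7.72×10^-3 A

The displacement current is ε₀ times dΦ_E/dt = ε₀ A dE/dt = (8.85×10^-12)(0.02313)(3.77×10^10) = 7.72×10^-3 A.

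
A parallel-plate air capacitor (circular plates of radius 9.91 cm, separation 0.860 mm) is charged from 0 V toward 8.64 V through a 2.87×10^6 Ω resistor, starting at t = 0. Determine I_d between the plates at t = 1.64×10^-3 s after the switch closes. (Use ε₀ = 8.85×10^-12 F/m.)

C = ε₀A/d = (8.85×10^-12)(0.03085)/(8.60×10^-4) = 3.175×10^-10 F and τ = RC = 9.112×10^-4 s. I_d in the gap equals the RC charging current.
I_d(t) = (V₀/R) e^(−t/τ) = 3.010×10^-6 · e^(−1.800) = 4.98×10^-7 A.

4.98×10^-7 A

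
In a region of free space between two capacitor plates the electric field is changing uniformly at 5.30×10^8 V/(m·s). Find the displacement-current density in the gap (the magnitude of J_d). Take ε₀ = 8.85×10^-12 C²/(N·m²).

J_d = ε₀ ∂E/∂t, so J_d = 4.69×10^-3 A/m².

4.69×10^-3 A/m²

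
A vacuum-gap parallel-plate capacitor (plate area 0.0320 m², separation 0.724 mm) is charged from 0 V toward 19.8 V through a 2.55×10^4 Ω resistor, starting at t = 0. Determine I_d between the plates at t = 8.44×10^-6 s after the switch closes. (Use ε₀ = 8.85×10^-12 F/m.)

C = ε₀A/d = (8.85×10^-12)(0.0320)/(7.24×10^-4) = 3.912×10^-10 F and τ = RC = 9.976×10^-6 s. I_d in the gap equals the RC charging current.
I_d(t) = (V₀/R) e^(−t/τ) = 7.765×10^-4 · e^(−0.8460) = 3.33×10^-4 A.

3.33×10^-4 A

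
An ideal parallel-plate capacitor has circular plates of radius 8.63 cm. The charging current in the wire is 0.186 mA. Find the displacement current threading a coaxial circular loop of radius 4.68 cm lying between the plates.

5.47×10^-5 A

By continuity the displacement current in the gap matches the conduction current: I_d = 1.86×10^-4 A.
Since J_d is uniform, the enclosed fraction is (r/R)² = 0.2941, giving I_d,enc = 5.47×10^-5 A.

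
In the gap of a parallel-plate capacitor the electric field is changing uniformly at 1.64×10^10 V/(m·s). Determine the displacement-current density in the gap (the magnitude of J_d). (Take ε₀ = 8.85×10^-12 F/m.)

0.145 A/m²

The displacement-current density is ε₀ ∂E/∂t = (8.85×10^-12)(1.64×10^10) = 0.145 A/m².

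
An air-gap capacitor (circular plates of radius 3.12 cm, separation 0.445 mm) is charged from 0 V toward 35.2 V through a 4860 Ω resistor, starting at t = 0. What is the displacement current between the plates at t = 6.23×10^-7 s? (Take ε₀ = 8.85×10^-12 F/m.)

8.80×10^-4 A

C = ε₀A/d = (8.85×10^-12)(3.058×10^-3)/(4.45×10^-4) = 6.082×10^-11 F and τ = RC = 2.956×10^-7 s. I_d in the gap equals the RC charging current.
I_d(t) = (V₀/R) e^(−t/τ) = 7.243×10^-3 · e^(−2.108) = 8.80×10^-4 A.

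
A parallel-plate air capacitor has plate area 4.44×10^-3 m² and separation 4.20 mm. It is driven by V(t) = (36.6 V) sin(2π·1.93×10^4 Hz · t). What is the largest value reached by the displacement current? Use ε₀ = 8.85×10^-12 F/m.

4.15×10^-5 A

The displacement current equals the conduction current C dV/dt, which peaks at C V₀ ω.
With C = ε₀A/d = (8.85×10^-12)(4.44×10^-3)/(4.20×10^-3) = 9.356×10^-12 F and ω = 2πf = 1.213×10^5 rad/s, I_d,max = (9.356×10^-12)(36.6)(1.213×10^5) = 4.15×10^-5 A.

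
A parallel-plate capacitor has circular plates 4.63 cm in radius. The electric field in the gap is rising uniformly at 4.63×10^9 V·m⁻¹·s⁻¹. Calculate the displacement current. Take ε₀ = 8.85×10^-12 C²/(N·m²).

2.76×10^-4 A

The displacement current is ε₀ times dΦ_E/dt = ε₀ A dE/dt = (8.85×10^-12)(6.735×10^-3)(4.63×10^9) = 2.76×10^-4 A.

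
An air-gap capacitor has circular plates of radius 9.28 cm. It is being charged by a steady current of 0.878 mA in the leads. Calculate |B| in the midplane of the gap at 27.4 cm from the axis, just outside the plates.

6.41×10^-10 T

By continuity the displacement current in the gap matches the conduction current: I_d = 8.78×10^-4 A.
With r > R the enclosed displacement current is the full I_d; B = μ₀ I_d / (2πr) = 6.41×10^-10 T.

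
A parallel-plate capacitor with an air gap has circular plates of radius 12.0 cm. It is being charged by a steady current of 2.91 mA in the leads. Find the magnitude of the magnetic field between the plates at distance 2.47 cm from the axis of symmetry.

9.98×10^-10 T

By continuity the displacement current in the gap matches the conduction current: I_d = 2.91×10^-3 A.
∮B·dl = μ₀ I_d,enc with I_d,enc = I_d r²/R² = 1.233×10^-4 A; so B = μ₀ I_d,enc/(2πr) = 9.98×10^-10 T.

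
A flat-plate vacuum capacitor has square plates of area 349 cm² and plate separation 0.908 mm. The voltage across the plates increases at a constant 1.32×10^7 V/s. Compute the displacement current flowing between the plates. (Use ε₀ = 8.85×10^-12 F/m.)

4.49×10^-3 A

The displacement current equals the charging current C dV/dt. With C = ε₀A/d = (8.85×10^-12)(0.0349)/(9.08×10^-4) = 3.402×10^-10 F, I_d = (3.402×10^-10)(1.32×10^7) = 4.49×10^-3 A.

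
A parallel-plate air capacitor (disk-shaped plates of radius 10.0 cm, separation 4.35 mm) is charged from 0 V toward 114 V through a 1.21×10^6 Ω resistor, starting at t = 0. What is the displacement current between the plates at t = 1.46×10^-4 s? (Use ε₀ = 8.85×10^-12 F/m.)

1.43×10^-5 A

C = ε₀A/d = (8.85×10^-12)(0.03142)/(4.35×10^-3) = 6.392×10^-11 F and τ = RC = 7.734×10^-5 s. I_d in the gap equals the RC charging current.
I_d(t) = (V₀/R) e^(−t/τ) = 9.421×10^-5 · e^(−1.888) = 1.43×10^-5 A.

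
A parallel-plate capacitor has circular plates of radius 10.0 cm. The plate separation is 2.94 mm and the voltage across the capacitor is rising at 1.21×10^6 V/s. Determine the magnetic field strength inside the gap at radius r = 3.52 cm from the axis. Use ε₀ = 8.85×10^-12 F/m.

dE/dt = (dV/dt)/d = 4.116×10^8 V/(m·s); I_d = ε₀(πR²)(dE/dt) = (8.85×10^-12)(0.03142)(4.116×10^8) = 1.145×10^-4 A.
An Ampèrian loop of radius r encloses a fraction (r/R)² of I_d. Then B·2πr = μ₀ I_d (r/R)², giving B = μ₀ I_d r/(2πR²) = 8.06×10^-11 T.

8.06×10^-11 T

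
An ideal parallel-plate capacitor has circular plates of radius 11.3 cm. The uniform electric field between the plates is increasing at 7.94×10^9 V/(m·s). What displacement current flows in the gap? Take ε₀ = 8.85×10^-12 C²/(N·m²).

2.82×10^-3 A

The displacement current is ε₀ times dΦ_E/dt = ε₀ A dE/dt = (8.85×10^-12)(0.04011)(7.94×10^9) = 2.82×10^-3 A.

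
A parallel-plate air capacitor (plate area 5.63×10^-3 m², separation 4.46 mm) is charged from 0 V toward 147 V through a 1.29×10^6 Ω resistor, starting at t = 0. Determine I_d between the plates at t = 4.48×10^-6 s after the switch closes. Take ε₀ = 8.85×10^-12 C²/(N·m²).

With C = ε₀A/d = (8.85×10^-12)(5.63×10^-3)/(4.46×10^-3) = 1.117×10^-11 F, the time constant is τ = RC = 1.441×10^-5 s, so t/τ = 0.3109 and e^(−t/τ) = 0.7328.
I_d = I_cond = (V₀/R) e^(−t/τ) = (1.140×10^-4)(0.7328) = 8.35×10^-5 A.

8.35×10^-5 A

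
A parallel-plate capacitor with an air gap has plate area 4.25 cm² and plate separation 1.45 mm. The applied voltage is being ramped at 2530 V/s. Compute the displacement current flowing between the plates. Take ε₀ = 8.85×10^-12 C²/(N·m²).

6.56×10^-9 A

C = ε₀A/d = (8.85×10^-12)(4.25×10^-4)/(1.45×10^-3) = 2.594×10^-12 F.
I_d = C dV/dt = (2.594×10^-12)(2530) = 6.56×10^-9 A.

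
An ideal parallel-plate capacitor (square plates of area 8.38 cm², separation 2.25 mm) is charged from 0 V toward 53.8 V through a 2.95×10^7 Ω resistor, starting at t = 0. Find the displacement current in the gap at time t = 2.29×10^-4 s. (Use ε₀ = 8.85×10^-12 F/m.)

1.73×10^-7 A

C = ε₀A/d = (8.85×10^-12)(8.38×10^-4)/(2.25×10^-3) = 3.296×10^-12 F, so τ = RC = 9.723×10^-5 s.
The conduction current is I(t) = (V₀/R) e^(−t/τ), and the displacement current between the plates equals it.
t/τ = 2.355; I_d = (53.8/2.95×10^7) · e^(−2.355) = (1.824×10^-6)(0.09489) = 1.73×10^-7 A.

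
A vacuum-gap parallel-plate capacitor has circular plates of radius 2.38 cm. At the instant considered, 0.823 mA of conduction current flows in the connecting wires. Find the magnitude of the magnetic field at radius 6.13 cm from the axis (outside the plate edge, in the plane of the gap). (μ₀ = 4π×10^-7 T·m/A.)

No conduction current crosses the gap, so I_d there equals the 8.23×10^-4 A in the leads.
With r > R the enclosed displacement current is the full I_d; B = μ₀ I_d / (2πr) = 2.69×10^-9 T.

2.69×10^-9 T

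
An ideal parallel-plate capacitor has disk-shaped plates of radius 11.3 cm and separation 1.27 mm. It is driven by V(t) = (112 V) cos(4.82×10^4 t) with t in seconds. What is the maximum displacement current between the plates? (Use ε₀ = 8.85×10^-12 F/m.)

1.51×10^-3 A

C = ε₀A/d = (8.85×10^-12)(0.04011)/(1.27×10^-3) = 2.795×10^-10 F; ω = 4.82×10^4 rad/s.
I_d = C dV/dt, so |I_d|_max = C V₀ ω = (2.795×10^-10)(112)(4.82×10^4) = 1.51×10^-3 A.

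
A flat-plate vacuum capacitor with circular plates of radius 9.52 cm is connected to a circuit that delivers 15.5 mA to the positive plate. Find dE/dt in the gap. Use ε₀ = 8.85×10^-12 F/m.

6.15×10^10 V/(m·s)

By continuity, I_d in the gap equals the 15.5 mA flowing in the wire.
Since I_d = ε₀ A dE/dt, dE/dt = I_d/(ε₀A) = (0.0155)/((8.85×10^-12)(0.02847)) = 6.15×10^10 V/(m·s).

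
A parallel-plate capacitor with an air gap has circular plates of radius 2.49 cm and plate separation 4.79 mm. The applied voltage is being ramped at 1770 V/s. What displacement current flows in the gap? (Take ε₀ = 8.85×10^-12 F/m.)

The displacement current equals the charging current C dV/dt. With C = ε₀A/d = (8.85×10^-12)(1.948×10^-3)/(4.79×10^-3) = 3.599×10^-12 F, I_d = (3.599×10^-12)(1770) = 6.37×10^-9 A.

6.37×10^-9 A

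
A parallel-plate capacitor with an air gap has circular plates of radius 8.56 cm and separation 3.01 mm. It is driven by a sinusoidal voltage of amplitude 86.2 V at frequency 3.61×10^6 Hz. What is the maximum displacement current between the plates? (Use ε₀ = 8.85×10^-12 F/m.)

The displacement current equals the conduction current C dV/dt, which peaks at C V₀ ω.
With C = ε₀A/d = (8.85×10^-12)(0.02302)/(3.01×10^-3) = 6.768×10^-11 F and ω = 2πf = 2.268×10^7 rad/s, I_d,max = (6.768×10^-11)(86.2)(2.268×10^7) = 0.132 A.

0.132 A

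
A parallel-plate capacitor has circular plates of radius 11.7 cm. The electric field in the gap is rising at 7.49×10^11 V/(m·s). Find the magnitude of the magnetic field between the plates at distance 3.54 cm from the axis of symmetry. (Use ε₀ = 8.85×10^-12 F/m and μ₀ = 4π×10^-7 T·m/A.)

1.47×10^-7 T

I_d = ε₀ dΦ_E/dt = ε₀ πR² (dE/dt) = (8.85×10^-12)(0.04301)(7.49×10^11) = 0.2851 A through the full plate area.
An Ampèrian loop of radius r encloses a fraction (r/R)² of I_d. Then B·2πr = μ₀ I_d (r/R)², giving B = μ₀ I_d r/(2πR²) = 1.47×10^-7 T.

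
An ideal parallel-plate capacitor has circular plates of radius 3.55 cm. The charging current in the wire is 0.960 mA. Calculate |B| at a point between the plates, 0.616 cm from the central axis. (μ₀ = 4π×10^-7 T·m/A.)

9.38×10^-10 T

No conduction current crosses the gap, so I_d there equals the 9.60×10^-4 A in the leads.
For r < R the Ampère–Maxwell law gives B(2πr) = μ₀ I_d (r²/R²), so B = μ₀ I_d r/(2πR²) = (4π×10^-7)(9.60×10^-4)(6.16×10^-3)/(2π·0.0355²) = 9.38×10^-10 T.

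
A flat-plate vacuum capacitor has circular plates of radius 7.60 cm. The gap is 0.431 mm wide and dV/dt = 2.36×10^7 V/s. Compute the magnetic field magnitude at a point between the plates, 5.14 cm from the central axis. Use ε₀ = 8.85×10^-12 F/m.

1.57×10^-8 T

With E = V/d, dE/dt = 5.476×10^10 V/(m·s) and πR² = 0.01815 m², giving I_d = ε₀ πR² dE/dt = 8.796×10^-3 A.
∮B·dl = μ₀ I_d,enc with I_d,enc = I_d r²/R² = 4.023×10^-3 A; so B = μ₀ I_d,enc/(2πr) = 1.57×10^-8 T.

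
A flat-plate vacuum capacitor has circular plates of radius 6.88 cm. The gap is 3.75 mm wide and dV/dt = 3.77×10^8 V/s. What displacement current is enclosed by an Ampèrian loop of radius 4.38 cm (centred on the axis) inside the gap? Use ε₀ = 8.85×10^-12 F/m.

With E = V/d, dE/dt = 1.005×10^11 V/(m·s) and πR² = 0.01487 m², giving I_d = ε₀ πR² dE/dt = 0.01323 A.
Through an area πr² the displacement current is I_d·(πr²/πR²) = I_d (r/R)² = 5.36×10^-3 A.

5.36×10^-3 A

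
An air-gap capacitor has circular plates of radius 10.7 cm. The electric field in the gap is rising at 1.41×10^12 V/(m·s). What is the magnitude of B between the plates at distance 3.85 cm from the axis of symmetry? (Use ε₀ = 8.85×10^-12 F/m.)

Through the whole plate area (πR² = 0.03597 m²), I_d = ε₀ πR² dE/dt = 0.4489 A.
An Ampèrian loop of radius r encloses a fraction (r/R)² of I_d. Then B·2πr = μ₀ I_d (r/R)², giving B = μ₀ I_d r/(2πR²) = 3.02×10^-7 T.

3.02×10^-7 T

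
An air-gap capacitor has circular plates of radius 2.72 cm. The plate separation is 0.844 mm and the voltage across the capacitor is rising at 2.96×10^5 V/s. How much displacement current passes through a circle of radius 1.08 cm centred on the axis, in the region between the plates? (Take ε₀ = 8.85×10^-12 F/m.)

dE/dt = (dV/dt)/d = 3.507×10^8 V/(m·s); I_d = ε₀(πR²)(dE/dt) = (8.85×10^-12)(2.324×10^-3)(3.507×10^8) = 7.213×10^-6 A.
The field is uniform, so I_d,enc = I_d (r/R)² = (7.213×10^-6)(1.08/2.72)² = 1.14×10^-6 A.

1.14×10^-6 A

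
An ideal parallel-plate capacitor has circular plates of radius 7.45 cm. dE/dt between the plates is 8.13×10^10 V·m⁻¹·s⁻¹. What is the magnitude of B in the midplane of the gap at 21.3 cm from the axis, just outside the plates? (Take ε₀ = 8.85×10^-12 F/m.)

Through the whole plate area (πR² = 0.01744 m²), I_d = ε₀ πR² dE/dt = 0.01255 A.
For r ≥ R the full I_d is enclosed: B = μ₀ I_d/(2πr) = (4π×10^-7)(0.01255)/(2π·0.213) = 1.18×10^-8 T.

1.18×10^-8 T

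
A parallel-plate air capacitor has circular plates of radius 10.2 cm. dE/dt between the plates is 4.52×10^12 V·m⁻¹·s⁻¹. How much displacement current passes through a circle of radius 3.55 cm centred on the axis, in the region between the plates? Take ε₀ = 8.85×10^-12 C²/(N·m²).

0.158 A

Through the whole plate area (πR² = 0.03269 m²), I_d = ε₀ πR² dE/dt = 1.308 A.
The field is uniform, so I_d,enc = I_d (r/R)² = (1.308)(3.55/10.2)² = 0.158 A.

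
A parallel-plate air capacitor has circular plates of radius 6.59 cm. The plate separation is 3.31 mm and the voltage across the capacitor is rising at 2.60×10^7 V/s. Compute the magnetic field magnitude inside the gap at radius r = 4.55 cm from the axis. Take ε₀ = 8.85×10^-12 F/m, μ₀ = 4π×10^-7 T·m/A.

I_d = C dV/dt with C = ε₀πR²/d = 3.647×10^-11 F, so I_d = (3.647×10^-11)(2.60×10^7) = 9.482×10^-4 A.
∮B·dl = μ₀ I_d,enc with I_d,enc = I_d r²/R² = 4.520×10^-4 A; so B = μ₀ I_d,enc/(2πr) = 1.99×10^-9 T.

1.99×10^-9 T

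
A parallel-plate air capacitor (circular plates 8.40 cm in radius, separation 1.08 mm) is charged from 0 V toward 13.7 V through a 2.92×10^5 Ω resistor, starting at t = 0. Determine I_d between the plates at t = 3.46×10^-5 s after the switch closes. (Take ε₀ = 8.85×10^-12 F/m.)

2.44×10^-5 A

C = ε₀A/d = (8.85×10^-12)(0.02217)/(1.08×10^-3) = 1.817×10^-10 F, so τ = RC = 5.306×10^-5 s.
The conduction current is I(t) = (V₀/R) e^(−t/τ), and the displacement current between the plates equals it.
t/τ = 0.6521; I_d = (13.7/2.92×10^5) · e^(−0.6521) = (4.692×10^-5)(0.5210) = 2.44×10^-5 A.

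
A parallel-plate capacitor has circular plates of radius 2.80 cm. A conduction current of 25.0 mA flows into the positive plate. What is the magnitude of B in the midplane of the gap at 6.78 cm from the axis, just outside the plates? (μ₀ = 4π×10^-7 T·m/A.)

Between the plates the displacement current equals the wire current: I_d = 25.0 mA = 0.0250 A.
With r > R the enclosed displacement current is the full I_d; B = μ₀ I_d / (2πr) = 7.37×10^-8 T.

7.37×10^-8 T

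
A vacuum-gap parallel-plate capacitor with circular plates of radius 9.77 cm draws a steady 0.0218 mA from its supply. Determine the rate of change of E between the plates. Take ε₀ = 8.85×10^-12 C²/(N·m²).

By continuity, I_d in the gap equals the 0.0218 mA flowing in the wire.
Inverting I_d = ε₀ A dE/dt gives dE/dt = 2.18×10^-5 / (8.85×10^-12 · 0.02999) = 8.21×10^7 V/(m·s).

8.21×10^7 V/(m·s)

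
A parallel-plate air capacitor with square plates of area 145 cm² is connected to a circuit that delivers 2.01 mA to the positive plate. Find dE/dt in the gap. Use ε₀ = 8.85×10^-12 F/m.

1.57×10^10 V/(m·s)

Charge continuity gives I_d = I = 2.01×10^-3 A between the plates.
Then dE/dt = I_d/(ε₀A) = 1.57×10^10 V/(m·s).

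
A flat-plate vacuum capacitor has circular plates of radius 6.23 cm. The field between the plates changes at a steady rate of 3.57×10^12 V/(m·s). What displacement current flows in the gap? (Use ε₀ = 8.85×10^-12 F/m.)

0.385 A

With a uniform field, Φ_E = EA, so I_d = ε₀ A dE/dt = 0.385 A.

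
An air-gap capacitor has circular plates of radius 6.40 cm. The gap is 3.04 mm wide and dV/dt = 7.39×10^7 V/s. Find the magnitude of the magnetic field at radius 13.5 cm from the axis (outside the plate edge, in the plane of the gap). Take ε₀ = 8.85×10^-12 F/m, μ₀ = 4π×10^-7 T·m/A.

4.10×10^-9 T

With E = V/d, dE/dt = 2.431×10^10 V/(m·s) and πR² = 0.01287 m², giving I_d = ε₀ πR² dE/dt = 2.769×10^-3 A.
For r ≥ R the full I_d is enclosed: B = μ₀ I_d/(2πr) = (4π×10^-7)(2.769×10^-3)/(2π·0.135) = 4.10×10^-9 T.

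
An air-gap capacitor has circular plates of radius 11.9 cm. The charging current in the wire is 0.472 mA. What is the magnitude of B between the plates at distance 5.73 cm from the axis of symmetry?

Between the plates the displacement current equals the wire current: I_d = 0.472 mA = 4.72×10^-4 A.
For r < R the Ampère–Maxwell law gives B(2πr) = μ₀ I_d (r²/R²), so B = μ₀ I_d r/(2πR²) = (4π×10^-7)(4.72×10^-4)(0.0573)/(2π·0.119²) = 3.82×10^-10 T.

3.82×10^-10 T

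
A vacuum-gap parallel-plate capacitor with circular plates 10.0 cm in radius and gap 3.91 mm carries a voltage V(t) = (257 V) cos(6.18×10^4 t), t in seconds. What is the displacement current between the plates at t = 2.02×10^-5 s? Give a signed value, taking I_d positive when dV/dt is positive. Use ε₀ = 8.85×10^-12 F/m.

-1.07×10^-3 A

dV/dt = (257)(6.18×10^4)·−sin(1.24836) = -1.506×10^7 V/s.
I_d = C dV/dt with C = ε₀A/d = (8.85×10^-12)(0.03142)/(3.91×10^-3) = 7.112×10^-11 F, so I_d = (7.112×10^-11)(-1.506×10^7) = -1.07×10^-3 A.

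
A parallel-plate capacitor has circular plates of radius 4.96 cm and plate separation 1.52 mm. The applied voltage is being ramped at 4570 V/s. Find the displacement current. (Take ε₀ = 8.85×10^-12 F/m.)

E = V/d so dE/dt = (dV/dt)/d = 3.007×10^6 V/(m·s), and I_d = ε₀ A dE/dt = (8.85×10^-12)(7.729×10^-3)(3.007×10^6) = 2.06×10^-7 A.

2.06×10^-7 A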